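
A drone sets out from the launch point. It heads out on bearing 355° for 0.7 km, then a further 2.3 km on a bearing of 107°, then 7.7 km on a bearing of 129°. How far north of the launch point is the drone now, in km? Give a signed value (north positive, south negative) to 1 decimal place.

-4.8 km

Leg 1 (355°, 0.7 km): east 0.7 sin 355° = -0.06, north 0.7 cos 355° = 0.70
Leg 2 (107°, 2.3 km): east 2.3 sin 107° = 2.20, north 2.3 cos 107° = -0.67
Leg 3 (129°, 7.7 km): east 7.7 sin 129° = 5.98, north 7.7 cos 129° = -4.85
Net north component: -4.82 km.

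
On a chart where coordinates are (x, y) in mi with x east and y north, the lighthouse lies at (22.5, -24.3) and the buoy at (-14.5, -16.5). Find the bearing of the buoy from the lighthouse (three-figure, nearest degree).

Δeast = -14.5 − 22.5 = -37.00; Δnorth = -16.5 − -24.3 = 7.80.
Bearing = atan2(Δeast, Δnorth) mod 360° = 281.90° ≈ 282°.

282°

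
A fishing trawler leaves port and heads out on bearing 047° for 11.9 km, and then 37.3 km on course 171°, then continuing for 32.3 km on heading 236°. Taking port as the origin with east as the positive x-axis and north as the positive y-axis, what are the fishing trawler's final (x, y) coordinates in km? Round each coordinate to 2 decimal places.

(-12.24, -46.79)

Leg 1 (047°, 11.9 km): east 11.9 sin 47° = 8.70, north 11.9 cos 47° = 8.12
Leg 2 (171°, 37.3 km): east 37.3 sin 171° = 5.84, north 37.3 cos 171° = -36.84
Leg 3 (236°, 32.3 km): east 32.3 sin 236° = -26.78, north 32.3 cos 236° = -18.06
Summing: -12.24 km east, -46.79 km north → (-12.24, -46.79).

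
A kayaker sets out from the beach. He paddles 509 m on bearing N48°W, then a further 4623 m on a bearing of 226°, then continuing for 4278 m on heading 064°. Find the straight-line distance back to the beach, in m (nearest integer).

1005 m

Leg 1 (N48°W, 509 m): east 509 sin 312° = -378.26, north 509 cos 312° = 340.59
Leg 2 (226°, 4623 m): east 4623 sin 226° = -3325.51, north 4623 cos 226° = -3211.41
Leg 3 (064°, 4278 m): east 4278 sin 64° = 3845.04, north 4278 cos 64° = 1875.35
Net: 141.27 east, -995.47 north. Distance = √((141.27)² + (-995.47)²) = 1005.441 m.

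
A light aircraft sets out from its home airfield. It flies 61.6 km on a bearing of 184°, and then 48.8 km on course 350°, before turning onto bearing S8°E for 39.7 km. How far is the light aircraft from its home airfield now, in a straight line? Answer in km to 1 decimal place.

53.2 km

Leg 1 (184°, 61.6 km): east 61.6 sin 184° = -4.30, north 61.6 cos 184° = -61.45
Leg 2 (350°, 48.8 km): east 48.8 sin 350° = -8.47, north 48.8 cos 350° = 48.06
Leg 3 (S8°E, 39.7 km): east 39.7 sin 172° = 5.53, north 39.7 cos 172° = -39.31
Net: -7.25 east, -52.70 north. Distance = √((-7.25)² + (-52.70)²) = 53.201 km.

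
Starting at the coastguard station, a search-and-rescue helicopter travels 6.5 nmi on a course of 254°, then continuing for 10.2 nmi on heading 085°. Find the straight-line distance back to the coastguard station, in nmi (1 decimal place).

4.0 nmi

Leg 1 (254°, 6.5 nmi): east 6.5 sin 254° = -6.25, north 6.5 cos 254° = -1.79
Leg 2 (085°, 10.2 nmi): east 10.2 sin 85° = 10.16, north 10.2 cos 85° = 0.89
Net: 3.91 east, -0.90 north. Distance = √((3.91)² + (-0.90)²) = 4.016 nmi.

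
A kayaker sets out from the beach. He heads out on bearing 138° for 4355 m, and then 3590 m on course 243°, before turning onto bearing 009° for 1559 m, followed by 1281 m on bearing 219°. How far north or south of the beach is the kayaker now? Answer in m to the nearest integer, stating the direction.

Leg 1 (138°, 4355 m): east 4355 sin 138° = 2914.06, north 4355 cos 138° = -3236.40
Leg 2 (243°, 3590 m): east 3590 sin 243° = -3198.71, north 3590 cos 243° = -1629.83
Leg 3 (009°, 1559 m): east 1559 sin 9° = 243.88, north 1559 cos 9° = 1539.81
Leg 4 (219°, 1281 m): east 1281 sin 219° = -806.16, north 1281 cos 219° = -995.52
Net north component: -4321.94 m.

4322 m south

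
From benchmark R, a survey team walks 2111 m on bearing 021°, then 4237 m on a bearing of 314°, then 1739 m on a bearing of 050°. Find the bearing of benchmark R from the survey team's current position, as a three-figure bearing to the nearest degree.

Leg 1 (021°, 2111 m): east 2111 sin 21° = 756.51, north 2111 cos 21° = 1970.79
Leg 2 (314°, 4237 m): east 4237 sin 314° = -3047.84, north 4237 cos 314° = 2943.27
Leg 3 (050°, 1739 m): east 1739 sin 50° = 1332.15, north 1739 cos 50° = 1117.81
Net displacement: -959.18 east, 6031.86 north. Direction back to start is (959.18, -6031.86): bearing = atan2(959.18, -6031.86) mod 360° = 170.96° ≈ 171°.

171°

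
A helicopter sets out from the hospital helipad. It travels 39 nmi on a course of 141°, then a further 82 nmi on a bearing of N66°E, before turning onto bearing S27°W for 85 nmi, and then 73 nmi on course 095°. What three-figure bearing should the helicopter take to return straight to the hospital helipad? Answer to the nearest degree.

Leg 1 (141°, 39 nmi): east 39 sin 141° = 24.54, north 39 cos 141° = -30.31
Leg 2 (N66°E, 82 nmi): east 82 sin 66° = 74.91, north 82 cos 66° = 33.35
Leg 3 (S27°W, 85 nmi): east 85 sin 207° = -38.59, north 85 cos 207° = -75.74
Leg 4 (095°, 73 nmi): east 73 sin 95° = 72.72, north 73 cos 95° = -6.36
Net displacement: 133.59 east, -79.05 north. Direction back to start is (-133.59, 79.05): bearing = atan2(-133.59, 79.05) mod 360° = 300.62° ≈ 301°.

301°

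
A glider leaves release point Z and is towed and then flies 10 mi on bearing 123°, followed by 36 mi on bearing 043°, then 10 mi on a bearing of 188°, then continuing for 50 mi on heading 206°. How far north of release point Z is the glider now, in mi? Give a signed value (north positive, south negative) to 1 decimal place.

-34.0 mi

Leg 1 (123°, 10 mi): east 10 sin 123° = 8.39, north 10 cos 123° = -5.45
Leg 2 (043°, 36 mi): east 36 sin 43° = 24.55, north 36 cos 43° = 26.33
Leg 3 (188°, 10 mi): east 10 sin 188° = -1.39, north 10 cos 188° = -9.90
Leg 4 (206°, 50 mi): east 50 sin 206° = -21.92, north 50 cos 206° = -44.94
Net north component: -33.96 mi.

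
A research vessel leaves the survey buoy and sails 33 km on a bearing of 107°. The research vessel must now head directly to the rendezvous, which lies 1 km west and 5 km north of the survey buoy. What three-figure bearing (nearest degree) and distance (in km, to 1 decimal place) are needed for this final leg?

294°, 35.7 km

Leg 1 (107°, 33 km): east 33 sin 107° = 31.56, north 33 cos 107° = -9.65
Current position: (31.56, -9.65). Target: (-1, 5). Remaining: Δeast = -32.56, Δnorth = 14.65.
Bearing = atan2(-32.56, 14.65) mod 360° = 294.22°; distance = √((-32.56)² + (14.65)²) = 35.702 km.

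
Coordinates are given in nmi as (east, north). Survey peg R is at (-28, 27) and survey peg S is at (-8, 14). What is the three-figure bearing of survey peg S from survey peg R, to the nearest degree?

123°

Δeast = -8 − -28 = 20.00; Δnorth = 14 − 27 = -13.00.
Bearing = atan2(Δeast, Δnorth) mod 360° = 123.02° ≈ 123°.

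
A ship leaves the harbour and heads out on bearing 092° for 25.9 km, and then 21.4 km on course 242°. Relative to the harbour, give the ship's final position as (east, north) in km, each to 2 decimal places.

Leg 1 (092°, 25.9 km): east 25.9 sin 92° = 25.88, north 25.9 cos 92° = -0.90
Leg 2 (242°, 21.4 km): east 21.4 sin 242° = -18.90, north 21.4 cos 242° = -10.05
Summing: 6.99 km east, -10.95 km north → (6.99, -10.95).

(6.99, -10.95)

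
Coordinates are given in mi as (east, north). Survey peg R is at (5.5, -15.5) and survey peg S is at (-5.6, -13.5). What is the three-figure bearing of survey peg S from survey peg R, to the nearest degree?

Δeast = -5.6 − 5.5 = -11.10; Δnorth = -13.5 − -15.5 = 2.00.
Bearing = atan2(Δeast, Δnorth) mod 360° = 280.21° ≈ 280°.

280°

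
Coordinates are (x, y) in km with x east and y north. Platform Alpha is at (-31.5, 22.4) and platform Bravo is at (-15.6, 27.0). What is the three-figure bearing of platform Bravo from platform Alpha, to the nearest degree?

Δeast = -15.6 − -31.5 = 15.90; Δnorth = 27.0 − 22.4 = 4.60.
Bearing = atan2(Δeast, Δnorth) mod 360° = 73.86° ≈ 074°.

074°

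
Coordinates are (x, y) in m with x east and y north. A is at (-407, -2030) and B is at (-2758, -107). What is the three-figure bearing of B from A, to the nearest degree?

Δeast = -2758 − -407 = -2351.00; Δnorth = -107 − -2030 = 1923.00.
Bearing = atan2(Δeast, Δnorth) mod 360° = 309.28° ≈ 309°.

309°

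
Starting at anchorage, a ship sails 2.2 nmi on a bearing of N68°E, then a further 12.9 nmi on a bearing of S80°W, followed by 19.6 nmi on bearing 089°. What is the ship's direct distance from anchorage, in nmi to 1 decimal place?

Leg 1 (N68°E, 2.2 nmi): east 2.2 sin 68° = 2.04, north 2.2 cos 68° = 0.82
Leg 2 (S80°W, 12.9 nmi): east 12.9 sin 260° = -12.70, north 12.9 cos 260° = -2.24
Leg 3 (089°, 19.6 nmi): east 19.6 sin 89° = 19.60, north 19.6 cos 89° = 0.34
Net: 8.93 east, -1.07 north. Distance = √((8.93)² + (-1.07)²) = 8.997 nmi.

9.0 nmi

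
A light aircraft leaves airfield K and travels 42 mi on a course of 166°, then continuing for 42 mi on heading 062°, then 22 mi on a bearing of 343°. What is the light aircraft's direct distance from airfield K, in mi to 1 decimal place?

40.8 mi

Leg 1 (166°, 42 mi): east 42 sin 166° = 10.16, north 42 cos 166° = -40.75
Leg 2 (062°, 42 mi): east 42 sin 62° = 37.08, north 42 cos 62° = 19.72
Leg 3 (343°, 22 mi): east 22 sin 343° = -6.43, north 22 cos 343° = 21.04
Net: 40.81 east, 0.00 north. Distance = √((40.81)² + (0.00)²) = 40.812 mi.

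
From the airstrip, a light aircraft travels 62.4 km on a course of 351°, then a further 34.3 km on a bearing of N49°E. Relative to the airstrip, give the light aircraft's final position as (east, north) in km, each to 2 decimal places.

(16.13, 84.13)

Leg 1 (351°, 62.4 km): east 62.4 sin 351° = -9.76, north 62.4 cos 351° = 61.63
Leg 2 (N49°E, 34.3 km): east 34.3 sin 49° = 25.89, north 34.3 cos 49° = 22.50
Summing: 16.13 km east, 84.13 km north → (16.13, 84.13).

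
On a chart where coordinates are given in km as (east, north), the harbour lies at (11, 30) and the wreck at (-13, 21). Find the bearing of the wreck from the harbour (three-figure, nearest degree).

Δeast = -13 − 11 = -24.00; Δnorth = 21 − 30 = -9.00.
Bearing = atan2(Δeast, Δnorth) mod 360° = 249.44° ≈ 249°.

249°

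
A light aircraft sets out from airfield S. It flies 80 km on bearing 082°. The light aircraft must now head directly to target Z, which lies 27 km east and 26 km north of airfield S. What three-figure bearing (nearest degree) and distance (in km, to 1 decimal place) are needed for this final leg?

286°, 54.3 km

Leg 1 (082°, 80 km): east 80 sin 82° = 79.22, north 80 cos 82° = 11.13
Current position: (79.22, 11.13). Target: (27, 26). Remaining: Δeast = -52.22, Δnorth = 14.87.
Bearing = atan2(-52.22, 14.87) mod 360° = 285.89°; distance = √((-52.22)² + (14.87)²) = 54.296 km.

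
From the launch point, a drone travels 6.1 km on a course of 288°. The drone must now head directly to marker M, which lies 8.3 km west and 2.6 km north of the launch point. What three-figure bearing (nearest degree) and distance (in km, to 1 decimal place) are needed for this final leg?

Leg 1 (288°, 6.1 km): east 6.1 sin 288° = -5.80, north 6.1 cos 288° = 1.89
Current position: (-5.80, 1.89). Target: (-8.3, 2.6). Remaining: Δeast = -2.50, Δnorth = 0.71.
Bearing = atan2(-2.50, 0.71) mod 360° = 285.97°; distance = √((-2.50)² + (0.71)²) = 2.599 km.

286°, 2.6 km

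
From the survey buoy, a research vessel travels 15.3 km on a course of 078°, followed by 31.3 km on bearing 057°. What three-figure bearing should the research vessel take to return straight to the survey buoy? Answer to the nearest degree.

Leg 1 (078°, 15.3 km): east 15.3 sin 78° = 14.97, north 15.3 cos 78° = 3.18
Leg 2 (057°, 31.3 km): east 31.3 sin 57° = 26.25, north 31.3 cos 57° = 17.05
Net displacement: 41.22 east, 20.23 north. Direction back to start is (-41.22, -20.23): bearing = atan2(-41.22, -20.23) mod 360° = 243.86° ≈ 244°.

244°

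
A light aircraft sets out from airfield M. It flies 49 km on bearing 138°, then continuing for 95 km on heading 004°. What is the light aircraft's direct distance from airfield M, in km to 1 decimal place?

70.4 km

Leg 1 (138°, 49 km): east 49 sin 138° = 32.79, north 49 cos 138° = -36.41
Leg 2 (004°, 95 km): east 95 sin 4° = 6.63, north 95 cos 4° = 94.77
Net: 39.41 east, 58.35 north. Distance = √((39.41)² + (58.35)²) = 70.418 km.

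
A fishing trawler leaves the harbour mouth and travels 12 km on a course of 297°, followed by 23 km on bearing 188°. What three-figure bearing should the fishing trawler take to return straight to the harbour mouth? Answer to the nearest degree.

039°

Leg 1 (297°, 12 km): east 12 sin 297° = -10.69, north 12 cos 297° = 5.45
Leg 2 (188°, 23 km): east 23 sin 188° = -3.20, north 23 cos 188° = -22.78
Net displacement: -13.89 east, -17.33 north. Direction back to start is (13.89, 17.33): bearing = atan2(13.89, 17.33) mod 360° = 38.72° ≈ 039°.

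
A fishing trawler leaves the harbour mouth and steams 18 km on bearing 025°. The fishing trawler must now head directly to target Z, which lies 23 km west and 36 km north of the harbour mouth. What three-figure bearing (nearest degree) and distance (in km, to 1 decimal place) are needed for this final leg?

Leg 1 (025°, 18 km): east 18 sin 25° = 7.61, north 18 cos 25° = 16.31
Current position: (7.61, 16.31). Target: (-23, 36). Remaining: Δeast = -30.61, Δnorth = 19.69.
Bearing = atan2(-30.61, 19.69) mod 360° = 302.75°; distance = √((-30.61)² + (19.69)²) = 36.392 km.

303°, 36.4 km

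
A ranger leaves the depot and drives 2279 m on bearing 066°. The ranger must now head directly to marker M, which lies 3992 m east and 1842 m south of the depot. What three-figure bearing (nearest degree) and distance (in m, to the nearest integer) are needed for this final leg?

Leg 1 (066°, 2279 m): east 2279 sin 66° = 2081.97, north 2279 cos 66° = 926.95
Current position: (2081.97, 926.95). Target: (3992, -1842). Remaining: Δeast = 1910.03, Δnorth = -2768.95.
Bearing = atan2(1910.03, -2768.95) mod 360° = 145.40°; distance = √((1910.03)² + (-2768.95)²) = 3363.824 m.

145°, 3364 m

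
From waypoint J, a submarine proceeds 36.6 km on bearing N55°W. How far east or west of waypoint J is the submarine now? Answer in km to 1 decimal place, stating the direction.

30.0 km west

Leg 1 (N55°W, 36.6 km): east 36.6 sin 305° = -29.98, north 36.6 cos 305° = 20.99
Net east component: -29.98 km.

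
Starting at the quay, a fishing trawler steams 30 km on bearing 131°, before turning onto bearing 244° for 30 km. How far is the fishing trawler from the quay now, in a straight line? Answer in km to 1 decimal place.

33.1 km

Leg 1 (131°, 30 km): east 30 sin 131° = 22.64, north 30 cos 131° = -19.68
Leg 2 (244°, 30 km): east 30 sin 244° = -26.96, north 30 cos 244° = -13.15
Net: -4.32 east, -32.83 north. Distance = √((-4.32)² + (-32.83)²) = 33.116 km.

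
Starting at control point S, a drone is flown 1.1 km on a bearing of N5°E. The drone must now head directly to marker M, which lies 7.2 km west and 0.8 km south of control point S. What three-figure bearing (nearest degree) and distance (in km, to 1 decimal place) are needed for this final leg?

Leg 1 (N5°E, 1.1 km): east 1.1 sin 5° = 0.10, north 1.1 cos 5° = 1.10
Current position: (0.10, 1.10). Target: (-7.2, -0.8). Remaining: Δeast = -7.30, Δnorth = -1.90.
Bearing = atan2(-7.30, -1.90) mod 360° = 255.43°; distance = √((-7.30)² + (-1.90)²) = 7.538 km.

255°, 7.5 km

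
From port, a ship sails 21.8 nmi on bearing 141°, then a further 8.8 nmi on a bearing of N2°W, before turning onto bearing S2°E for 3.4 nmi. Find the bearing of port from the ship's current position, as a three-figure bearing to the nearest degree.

310°

Leg 1 (141°, 21.8 nmi): east 21.8 sin 141° = 13.72, north 21.8 cos 141° = -16.94
Leg 2 (N2°W, 8.8 nmi): east 8.8 sin 358° = -0.31, north 8.8 cos 358° = 8.79
Leg 3 (S2°E, 3.4 nmi): east 3.4 sin 178° = 0.12, north 3.4 cos 178° = -3.40
Net displacement: 13.53 east, -11.55 north. Direction back to start is (-13.53, 11.55): bearing = atan2(-13.53, 11.55) mod 360° = 310.47° ≈ 310°.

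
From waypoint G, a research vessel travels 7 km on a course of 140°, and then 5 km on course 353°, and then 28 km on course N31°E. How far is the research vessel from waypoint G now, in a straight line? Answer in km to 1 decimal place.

29.9 km

Leg 1 (140°, 7 km): east 7 sin 140° = 4.50, north 7 cos 140° = -5.36
Leg 2 (353°, 5 km): east 5 sin 353° = -0.61, north 5 cos 353° = 4.96
Leg 3 (N31°E, 28 km): east 28 sin 31° = 14.42, north 28 cos 31° = 24.00
Net: 18.31 east, 23.60 north. Distance = √((18.31)² + (23.60)²) = 29.872 km.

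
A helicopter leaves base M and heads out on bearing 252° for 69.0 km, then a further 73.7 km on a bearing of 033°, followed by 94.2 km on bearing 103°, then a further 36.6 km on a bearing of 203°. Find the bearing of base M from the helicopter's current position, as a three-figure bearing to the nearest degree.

285°

Leg 1 (252°, 69.0 km): east 69.0 sin 252° = -65.62, north 69.0 cos 252° = -21.32
Leg 2 (033°, 73.7 km): east 73.7 sin 33° = 40.14, north 73.7 cos 33° = 61.81
Leg 3 (103°, 94.2 km): east 94.2 sin 103° = 91.79, north 94.2 cos 103° = -21.19
Leg 4 (203°, 36.6 km): east 36.6 sin 203° = -14.30, north 36.6 cos 203° = -33.69
Net displacement: 52.00 east, -14.39 north. Direction back to start is (-52.00, 14.39): bearing = atan2(-52.00, 14.39) mod 360° = 285.47° ≈ 285°.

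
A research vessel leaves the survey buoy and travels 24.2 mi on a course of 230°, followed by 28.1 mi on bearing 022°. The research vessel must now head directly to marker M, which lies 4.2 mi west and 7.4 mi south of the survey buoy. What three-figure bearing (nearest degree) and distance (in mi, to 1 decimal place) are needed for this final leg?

168°, 18.3 mi

Leg 1 (230°, 24.2 mi): east 24.2 sin 230° = -18.54, north 24.2 cos 230° = -15.56
Leg 2 (022°, 28.1 mi): east 28.1 sin 22° = 10.53, north 28.1 cos 22° = 26.05
Current position: (-8.01, 10.50). Target: (-4.2, -7.4). Remaining: Δeast = 3.81, Δnorth = -17.90.
Bearing = atan2(3.81, -17.90) mod 360° = 167.98°; distance = √((3.81)² + (-17.90)²) = 18.300 mi.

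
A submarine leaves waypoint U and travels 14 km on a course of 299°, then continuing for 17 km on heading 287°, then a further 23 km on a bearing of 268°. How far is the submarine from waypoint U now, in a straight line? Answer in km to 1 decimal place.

52.6 km

Leg 1 (299°, 14 km): east 14 sin 299° = -12.24, north 14 cos 299° = 6.79
Leg 2 (287°, 17 km): east 17 sin 287° = -16.26, north 17 cos 287° = 4.97
Leg 3 (268°, 23 km): east 23 sin 268° = -22.99, north 23 cos 268° = -0.80
Net: -51.49 east, 10.95 north. Distance = √((-51.49)² + (10.95)²) = 52.640 km.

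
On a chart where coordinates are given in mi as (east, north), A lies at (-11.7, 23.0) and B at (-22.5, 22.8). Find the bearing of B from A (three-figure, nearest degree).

Δeast = -22.5 − -11.7 = -10.80; Δnorth = 22.8 − 23.0 = -0.20.
Bearing = atan2(Δeast, Δnorth) mod 360° = 268.94° ≈ 269°.

269°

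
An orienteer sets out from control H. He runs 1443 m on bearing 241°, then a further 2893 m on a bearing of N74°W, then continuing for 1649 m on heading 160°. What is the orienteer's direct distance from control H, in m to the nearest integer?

3770 m

Leg 1 (241°, 1443 m): east 1443 sin 241° = -1262.08, north 1443 cos 241° = -699.58
Leg 2 (N74°W, 2893 m): east 2893 sin 286° = -2780.93, north 2893 cos 286° = 797.42
Leg 3 (160°, 1649 m): east 1649 sin 160° = 563.99, north 1649 cos 160° = -1549.55
Net: -3479.02 east, -1451.71 north. Distance = √((-3479.02)² + (-1451.71)²) = 3769.751 m.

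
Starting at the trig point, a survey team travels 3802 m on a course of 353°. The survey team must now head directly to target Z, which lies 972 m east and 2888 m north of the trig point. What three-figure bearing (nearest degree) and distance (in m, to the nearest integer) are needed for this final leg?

122°, 1687 m

Leg 1 (353°, 3802 m): east 3802 sin 353° = -463.35, north 3802 cos 353° = 3773.66
Current position: (-463.35, 3773.66). Target: (972, 2888). Remaining: Δeast = 1435.35, Δnorth = -885.66.
Bearing = atan2(1435.35, -885.66) mod 360° = 121.68°; distance = √((1435.35)² + (-885.66)²) = 1686.599 m.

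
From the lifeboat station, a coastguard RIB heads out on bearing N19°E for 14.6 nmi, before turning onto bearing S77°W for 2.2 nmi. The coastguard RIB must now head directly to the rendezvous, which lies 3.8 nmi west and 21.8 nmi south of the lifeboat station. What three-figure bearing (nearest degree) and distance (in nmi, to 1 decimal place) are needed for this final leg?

190°, 35.7 nmi

Leg 1 (N19°E, 14.6 nmi): east 14.6 sin 19° = 4.75, north 14.6 cos 19° = 13.80
Leg 2 (S77°W, 2.2 nmi): east 2.2 sin 257° = -2.14, north 2.2 cos 257° = -0.49
Current position: (2.61, 13.31). Target: (-3.8, -21.8). Remaining: Δeast = -6.41, Δnorth = -35.11.
Bearing = atan2(-6.41, -35.11) mod 360° = 190.35°; distance = √((-6.41)² + (-35.11)²) = 35.690 nmi.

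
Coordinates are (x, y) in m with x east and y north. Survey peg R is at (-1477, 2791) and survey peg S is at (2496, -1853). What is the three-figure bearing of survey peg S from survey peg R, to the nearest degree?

139°

Δeast = 2496 − -1477 = 3973.00; Δnorth = -1853 − 2791 = -4644.00.
Bearing = atan2(Δeast, Δnorth) mod 360° = 139.45° ≈ 139°.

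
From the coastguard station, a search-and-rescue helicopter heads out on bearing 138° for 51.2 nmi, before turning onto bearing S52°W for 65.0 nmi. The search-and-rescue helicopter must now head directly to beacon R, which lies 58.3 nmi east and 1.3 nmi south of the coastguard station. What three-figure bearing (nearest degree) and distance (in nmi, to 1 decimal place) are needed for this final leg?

Leg 1 (138°, 51.2 nmi): east 51.2 sin 138° = 34.26, north 51.2 cos 138° = -38.05
Leg 2 (S52°W, 65.0 nmi): east 65.0 sin 232° = -51.22, north 65.0 cos 232° = -40.02
Current position: (-16.96, -78.07). Target: (58.3, -1.3). Remaining: Δeast = 75.26, Δnorth = 76.77.
Bearing = atan2(75.26, 76.77) mod 360° = 44.43°; distance = √((75.26)² + (76.77)²) = 107.505 nmi.

044°, 107.5 nmi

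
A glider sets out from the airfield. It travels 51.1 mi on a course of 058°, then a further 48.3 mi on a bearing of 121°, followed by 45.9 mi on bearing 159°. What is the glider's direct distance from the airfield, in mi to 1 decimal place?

Leg 1 (058°, 51.1 mi): east 51.1 sin 58° = 43.34, north 51.1 cos 58° = 27.08
Leg 2 (121°, 48.3 mi): east 48.3 sin 121° = 41.40, north 48.3 cos 121° = -24.88
Leg 3 (159°, 45.9 mi): east 45.9 sin 159° = 16.45, north 45.9 cos 159° = -42.85
Net: 101.19 east, -40.65 north. Distance = √((101.19)² + (-40.65)²) = 109.045 mi.

109.0 mi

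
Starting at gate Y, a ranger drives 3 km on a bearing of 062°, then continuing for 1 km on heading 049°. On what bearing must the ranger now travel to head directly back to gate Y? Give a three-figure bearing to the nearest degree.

239°

Leg 1 (062°, 3 km): east 3 sin 62° = 2.65, north 3 cos 62° = 1.41
Leg 2 (049°, 1 km): east 1 sin 49° = 0.75, north 1 cos 49° = 0.66
Net displacement: 3.40 east, 2.06 north. Direction back to start is (-3.40, -2.06): bearing = atan2(-3.40, -2.06) mod 360° = 238.76° ≈ 239°.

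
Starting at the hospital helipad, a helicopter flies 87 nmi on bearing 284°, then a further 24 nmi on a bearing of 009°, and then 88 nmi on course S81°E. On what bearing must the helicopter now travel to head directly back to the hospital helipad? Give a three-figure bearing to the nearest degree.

191°

Leg 1 (284°, 87 nmi): east 87 sin 284° = -84.42, north 87 cos 284° = 21.05
Leg 2 (009°, 24 nmi): east 24 sin 9° = 3.75, north 24 cos 9° = 23.70
Leg 3 (S81°E, 88 nmi): east 88 sin 99° = 86.92, north 88 cos 99° = -13.77
Net displacement: 6.26 east, 30.99 north. Direction back to start is (-6.26, -30.99): bearing = atan2(-6.26, -30.99) mod 360° = 191.41° ≈ 191°.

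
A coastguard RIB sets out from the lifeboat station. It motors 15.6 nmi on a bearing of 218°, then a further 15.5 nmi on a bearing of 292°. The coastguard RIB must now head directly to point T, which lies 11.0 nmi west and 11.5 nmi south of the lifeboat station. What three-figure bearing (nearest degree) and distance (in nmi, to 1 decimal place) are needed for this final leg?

111°, 13.9 nmi

Leg 1 (218°, 15.6 nmi): east 15.6 sin 218° = -9.60, north 15.6 cos 218° = -12.29
Leg 2 (292°, 15.5 nmi): east 15.5 sin 292° = -14.37, north 15.5 cos 292° = 5.81
Current position: (-23.98, -6.49). Target: (-11.0, -11.5). Remaining: Δeast = 12.98, Δnorth = -5.01.
Bearing = atan2(12.98, -5.01) mod 360° = 111.13°; distance = √((12.98)² + (-5.01)²) = 13.911 nmi.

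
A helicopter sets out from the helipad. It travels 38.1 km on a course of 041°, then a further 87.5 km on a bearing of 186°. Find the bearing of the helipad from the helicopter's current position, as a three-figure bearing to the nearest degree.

345°

Leg 1 (041°, 38.1 km): east 38.1 sin 41° = 25.00, north 38.1 cos 41° = 28.75
Leg 2 (186°, 87.5 km): east 87.5 sin 186° = -9.15, north 87.5 cos 186° = -87.02
Net displacement: 15.85 east, -58.27 north. Direction back to start is (-15.85, 58.27): bearing = atan2(-15.85, 58.27) mod 360° = 344.78° ≈ 345°.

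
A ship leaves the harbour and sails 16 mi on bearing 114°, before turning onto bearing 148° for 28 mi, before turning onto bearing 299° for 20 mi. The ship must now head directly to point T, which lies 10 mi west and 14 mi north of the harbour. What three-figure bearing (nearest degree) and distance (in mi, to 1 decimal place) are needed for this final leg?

328°, 40.9 mi

Leg 1 (114°, 16 mi): east 16 sin 114° = 14.62, north 16 cos 114° = -6.51
Leg 2 (148°, 28 mi): east 28 sin 148° = 14.84, north 28 cos 148° = -23.75
Leg 3 (299°, 20 mi): east 20 sin 299° = -17.49, north 20 cos 299° = 9.70
Current position: (11.96, -20.56). Target: (-10, 14). Remaining: Δeast = -21.96, Δnorth = 34.56.
Bearing = atan2(-21.96, 34.56) mod 360° = 327.56°; distance = √((-21.96)² + (34.56)²) = 40.945 mi.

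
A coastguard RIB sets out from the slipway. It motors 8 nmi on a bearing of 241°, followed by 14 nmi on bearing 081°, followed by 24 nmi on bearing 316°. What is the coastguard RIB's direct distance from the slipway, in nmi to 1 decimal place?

18.4 nmi

Leg 1 (241°, 8 nmi): east 8 sin 241° = -7.00, north 8 cos 241° = -3.88
Leg 2 (081°, 14 nmi): east 14 sin 81° = 13.83, north 14 cos 81° = 2.19
Leg 3 (316°, 24 nmi): east 24 sin 316° = -16.67, north 24 cos 316° = 17.26
Net: -9.84 east, 15.58 north. Distance = √((-9.84)² + (15.58)²) = 18.424 nmi.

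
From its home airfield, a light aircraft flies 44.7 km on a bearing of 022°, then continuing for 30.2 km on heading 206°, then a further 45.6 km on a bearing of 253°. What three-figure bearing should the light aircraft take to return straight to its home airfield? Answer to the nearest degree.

091°

Leg 1 (022°, 44.7 km): east 44.7 sin 22° = 16.74, north 44.7 cos 22° = 41.45
Leg 2 (206°, 30.2 km): east 30.2 sin 206° = -13.24, north 30.2 cos 206° = -27.14
Leg 3 (253°, 45.6 km): east 45.6 sin 253° = -43.61, north 45.6 cos 253° = -13.33
Net displacement: -40.10 east, 0.97 north. Direction back to start is (40.10, -0.97): bearing = atan2(40.10, -0.97) mod 360° = 91.38° ≈ 091°.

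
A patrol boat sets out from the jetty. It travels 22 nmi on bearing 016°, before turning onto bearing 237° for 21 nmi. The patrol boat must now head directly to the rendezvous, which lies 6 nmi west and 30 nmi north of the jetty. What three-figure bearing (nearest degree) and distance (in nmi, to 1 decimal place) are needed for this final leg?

Leg 1 (016°, 22 nmi): east 22 sin 16° = 6.06, north 22 cos 16° = 21.15
Leg 2 (237°, 21 nmi): east 21 sin 237° = -17.61, north 21 cos 237° = -11.44
Current position: (-11.55, 9.71). Target: (-6, 30). Remaining: Δeast = 5.55, Δnorth = 20.29.
Bearing = atan2(5.55, 20.29) mod 360° = 15.29°; distance = √((5.55)² + (20.29)²) = 21.035 nmi.

015°, 21.0 nmi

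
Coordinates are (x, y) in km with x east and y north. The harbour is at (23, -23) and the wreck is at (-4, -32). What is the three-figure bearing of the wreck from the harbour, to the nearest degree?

252°

Δeast = -4 − 23 = -27.00; Δnorth = -32 − -23 = -9.00.
Bearing = atan2(Δeast, Δnorth) mod 360° = 251.57° ≈ 252°.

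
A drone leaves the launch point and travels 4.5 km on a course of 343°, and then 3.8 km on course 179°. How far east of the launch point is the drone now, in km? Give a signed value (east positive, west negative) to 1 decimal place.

-1.2 km

Leg 1 (343°, 4.5 km): east 4.5 sin 343° = -1.32, north 4.5 cos 343° = 4.30
Leg 2 (179°, 3.8 km): east 3.8 sin 179° = 0.07, north 3.8 cos 179° = -3.80
Net east component: -1.25 km.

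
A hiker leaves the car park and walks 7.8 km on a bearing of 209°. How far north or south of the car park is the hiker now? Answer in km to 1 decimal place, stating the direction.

6.8 km south

Leg 1 (209°, 7.8 km): east 7.8 sin 209° = -3.78, north 7.8 cos 209° = -6.82
Net north component: -6.82 km.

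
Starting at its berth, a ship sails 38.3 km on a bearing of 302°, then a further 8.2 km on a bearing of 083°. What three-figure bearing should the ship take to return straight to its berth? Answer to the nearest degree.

131°

Leg 1 (302°, 38.3 km): east 38.3 sin 302° = -32.48, north 38.3 cos 302° = 20.30
Leg 2 (083°, 8.2 km): east 8.2 sin 83° = 8.14, north 8.2 cos 83° = 1.00
Net displacement: -24.34 east, 21.30 north. Direction back to start is (24.34, -21.30): bearing = atan2(24.34, -21.30) mod 360° = 131.18° ≈ 131°.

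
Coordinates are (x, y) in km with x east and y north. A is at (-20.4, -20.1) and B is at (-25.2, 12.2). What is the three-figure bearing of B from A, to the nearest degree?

352°

Δeast = -25.2 − -20.4 = -4.80; Δnorth = 12.2 − -20.1 = 32.30.
Bearing = atan2(Δeast, Δnorth) mod 360° = 351.55° ≈ 352°.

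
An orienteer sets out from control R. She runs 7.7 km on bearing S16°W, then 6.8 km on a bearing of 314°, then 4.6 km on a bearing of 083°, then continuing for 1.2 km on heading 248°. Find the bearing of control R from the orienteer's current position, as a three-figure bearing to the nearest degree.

054°

Leg 1 (S16°W, 7.7 km): east 7.7 sin 196° = -2.12, north 7.7 cos 196° = -7.40
Leg 2 (314°, 6.8 km): east 6.8 sin 314° = -4.89, north 6.8 cos 314° = 4.72
Leg 3 (083°, 4.6 km): east 4.6 sin 83° = 4.57, north 4.6 cos 83° = 0.56
Leg 4 (248°, 1.2 km): east 1.2 sin 248° = -1.11, north 1.2 cos 248° = -0.45
Net displacement: -3.56 east, -2.57 north. Direction back to start is (3.56, 2.57): bearing = atan2(3.56, 2.57) mod 360° = 54.21° ≈ 054°.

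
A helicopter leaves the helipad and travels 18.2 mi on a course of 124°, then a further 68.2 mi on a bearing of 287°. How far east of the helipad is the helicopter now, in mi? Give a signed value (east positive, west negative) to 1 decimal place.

Leg 1 (124°, 18.2 mi): east 18.2 sin 124° = 15.09, north 18.2 cos 124° = -10.18
Leg 2 (287°, 68.2 mi): east 68.2 sin 287° = -65.22, north 68.2 cos 287° = 19.94
Net east component: -50.13 mi.

-50.1 mi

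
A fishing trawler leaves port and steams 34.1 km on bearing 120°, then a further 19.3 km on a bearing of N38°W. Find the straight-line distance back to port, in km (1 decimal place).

17.7 km

Leg 1 (120°, 34.1 km): east 34.1 sin 120° = 29.53, north 34.1 cos 120° = -17.05
Leg 2 (N38°W, 19.3 km): east 19.3 sin 322° = -11.88, north 19.3 cos 322° = 15.21
Net: 17.65 east, -1.84 north. Distance = √((17.65)² + (-1.84)²) = 17.745 km.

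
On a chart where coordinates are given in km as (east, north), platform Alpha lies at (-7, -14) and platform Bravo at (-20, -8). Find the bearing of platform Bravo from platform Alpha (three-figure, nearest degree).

Δeast = -20 − -7 = -13.00; Δnorth = -8 − -14 = 6.00.
Bearing = atan2(Δeast, Δnorth) mod 360° = 294.78° ≈ 295°.

295°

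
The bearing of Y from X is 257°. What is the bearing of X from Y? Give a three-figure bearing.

Back-bearing = 257° − 180° = 077°.

077°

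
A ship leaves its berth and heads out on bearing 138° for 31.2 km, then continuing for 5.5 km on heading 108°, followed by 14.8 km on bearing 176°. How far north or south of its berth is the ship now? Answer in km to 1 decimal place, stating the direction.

39.6 km south

Leg 1 (138°, 31.2 km): east 31.2 sin 138° = 20.88, north 31.2 cos 138° = -23.19
Leg 2 (108°, 5.5 km): east 5.5 sin 108° = 5.23, north 5.5 cos 108° = -1.70
Leg 3 (176°, 14.8 km): east 14.8 sin 176° = 1.03, north 14.8 cos 176° = -14.76
Net north component: -39.65 km.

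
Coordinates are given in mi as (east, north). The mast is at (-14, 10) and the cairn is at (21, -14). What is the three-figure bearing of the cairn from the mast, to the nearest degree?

Δeast = 21 − -14 = 35.00; Δnorth = -14 − 10 = -24.00.
Bearing = atan2(Δeast, Δnorth) mod 360° = 124.44° ≈ 124°.

124°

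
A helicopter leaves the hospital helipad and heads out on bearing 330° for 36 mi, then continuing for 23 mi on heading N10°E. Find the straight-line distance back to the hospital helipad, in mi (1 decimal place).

Leg 1 (330°, 36 mi): east 36 sin 330° = -18.00, north 36 cos 330° = 31.18
Leg 2 (N10°E, 23 mi): east 23 sin 10° = 3.99, north 23 cos 10° = 22.65
Net: -14.01 east, 53.83 north. Distance = √((-14.01)² + (53.83)²) = 55.620 mi.

55.6 mi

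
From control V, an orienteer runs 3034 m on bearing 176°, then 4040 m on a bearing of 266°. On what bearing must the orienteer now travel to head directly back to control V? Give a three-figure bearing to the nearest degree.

049°

Leg 1 (176°, 3034 m): east 3034 sin 176° = 211.64, north 3034 cos 176° = -3026.61
Leg 2 (266°, 4040 m): east 4040 sin 266° = -4030.16, north 4040 cos 266° = -281.82
Net displacement: -3818.52 east, -3308.43 north. Direction back to start is (3818.52, 3308.43): bearing = atan2(3818.52, 3308.43) mod 360° = 49.09° ≈ 049°.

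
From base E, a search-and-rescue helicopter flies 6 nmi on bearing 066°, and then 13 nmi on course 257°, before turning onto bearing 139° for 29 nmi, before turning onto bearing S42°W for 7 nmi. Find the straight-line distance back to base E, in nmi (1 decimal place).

28.5 nmi

Leg 1 (066°, 6 nmi): east 6 sin 66° = 5.48, north 6 cos 66° = 2.44
Leg 2 (257°, 13 nmi): east 13 sin 257° = -12.67, north 13 cos 257° = -2.92
Leg 3 (139°, 29 nmi): east 29 sin 139° = 19.03, north 29 cos 139° = -21.89
Leg 4 (S42°W, 7 nmi): east 7 sin 222° = -4.68, north 7 cos 222° = -5.20
Net: 7.16 east, -27.57 north. Distance = √((7.16)² + (-27.57)²) = 28.486 nmi.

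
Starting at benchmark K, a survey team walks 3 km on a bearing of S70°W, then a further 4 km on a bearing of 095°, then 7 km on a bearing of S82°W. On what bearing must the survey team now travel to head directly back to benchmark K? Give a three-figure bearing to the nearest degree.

Leg 1 (S70°W, 3 km): east 3 sin 250° = -2.82, north 3 cos 250° = -1.03
Leg 2 (095°, 4 km): east 4 sin 95° = 3.98, north 4 cos 95° = -0.35
Leg 3 (S82°W, 7 km): east 7 sin 262° = -6.93, north 7 cos 262° = -0.97
Net displacement: -5.77 east, -2.35 north. Direction back to start is (5.77, 2.35): bearing = atan2(5.77, 2.35) mod 360° = 67.84° ≈ 068°.

068°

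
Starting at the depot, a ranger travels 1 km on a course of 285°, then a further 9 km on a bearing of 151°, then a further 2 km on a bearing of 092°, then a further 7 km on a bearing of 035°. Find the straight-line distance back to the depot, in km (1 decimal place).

9.6 km

Leg 1 (285°, 1 km): east 1 sin 285° = -0.97, north 1 cos 285° = 0.26
Leg 2 (151°, 9 km): east 9 sin 151° = 4.36, north 9 cos 151° = -7.87
Leg 3 (092°, 2 km): east 2 sin 92° = 2.00, north 2 cos 92° = -0.07
Leg 4 (035°, 7 km): east 7 sin 35° = 4.02, north 7 cos 35° = 5.73
Net: 9.41 east, -1.95 north. Distance = √((9.41)² + (-1.95)²) = 9.611 km.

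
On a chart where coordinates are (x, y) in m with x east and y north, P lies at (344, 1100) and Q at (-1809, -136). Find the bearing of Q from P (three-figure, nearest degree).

240°

Δeast = -1809 − 344 = -2153.00; Δnorth = -136 − 1100 = -1236.00.
Bearing = atan2(Δeast, Δnorth) mod 360° = 240.14° ≈ 240°.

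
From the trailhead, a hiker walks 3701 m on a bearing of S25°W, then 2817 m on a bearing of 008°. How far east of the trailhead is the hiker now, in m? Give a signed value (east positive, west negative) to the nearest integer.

-1172 m

Leg 1 (S25°W, 3701 m): east 3701 sin 205° = -1564.11, north 3701 cos 205° = -3354.25
Leg 2 (008°, 2817 m): east 2817 sin 8° = 392.05, north 2817 cos 8° = 2789.59
Net east component: -1172.06 m.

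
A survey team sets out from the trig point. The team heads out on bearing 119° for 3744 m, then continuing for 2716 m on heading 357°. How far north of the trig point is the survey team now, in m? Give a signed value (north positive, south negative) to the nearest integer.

897 m

Leg 1 (119°, 3744 m): east 3744 sin 119° = 3274.58, north 3744 cos 119° = -1815.13
Leg 2 (357°, 2716 m): east 2716 sin 357° = -142.14, north 2716 cos 357° = 2712.28
Net north component: 897.15 m.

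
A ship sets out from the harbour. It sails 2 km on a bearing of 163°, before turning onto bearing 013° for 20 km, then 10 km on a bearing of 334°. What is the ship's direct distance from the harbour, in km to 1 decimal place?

Leg 1 (163°, 2 km): east 2 sin 163° = 0.58, north 2 cos 163° = -1.91
Leg 2 (013°, 20 km): east 20 sin 13° = 4.50, north 20 cos 13° = 19.49
Leg 3 (334°, 10 km): east 10 sin 334° = -4.38, north 10 cos 334° = 8.99
Net: 0.70 east, 26.56 north. Distance = √((0.70)² + (26.56)²) = 26.572 km.

26.6 km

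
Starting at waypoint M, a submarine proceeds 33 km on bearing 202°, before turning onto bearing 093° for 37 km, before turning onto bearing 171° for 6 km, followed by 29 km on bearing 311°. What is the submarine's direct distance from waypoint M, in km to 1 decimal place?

19.8 km

Leg 1 (202°, 33 km): east 33 sin 202° = -12.36, north 33 cos 202° = -30.60
Leg 2 (093°, 37 km): east 37 sin 93° = 36.95, north 37 cos 93° = -1.94
Leg 3 (171°, 6 km): east 6 sin 171° = 0.94, north 6 cos 171° = -5.93
Leg 4 (311°, 29 km): east 29 sin 311° = -21.89, north 29 cos 311° = 19.03
Net: 3.64 east, -19.43 north. Distance = √((3.64)² + (-19.43)²) = 19.772 km.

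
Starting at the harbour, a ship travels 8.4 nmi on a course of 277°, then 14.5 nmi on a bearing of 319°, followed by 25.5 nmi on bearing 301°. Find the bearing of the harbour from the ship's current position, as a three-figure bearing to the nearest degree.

Leg 1 (277°, 8.4 nmi): east 8.4 sin 277° = -8.34, north 8.4 cos 277° = 1.02
Leg 2 (319°, 14.5 nmi): east 14.5 sin 319° = -9.51, north 14.5 cos 319° = 10.94
Leg 3 (301°, 25.5 nmi): east 25.5 sin 301° = -21.86, north 25.5 cos 301° = 13.13
Net displacement: -39.71 east, 25.10 north. Direction back to start is (39.71, -25.10): bearing = atan2(39.71, -25.10) mod 360° = 122.30° ≈ 122°.

122°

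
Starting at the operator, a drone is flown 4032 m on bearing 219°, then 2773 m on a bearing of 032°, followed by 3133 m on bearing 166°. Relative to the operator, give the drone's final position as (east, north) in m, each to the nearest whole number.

(-310, -3822)

Leg 1 (219°, 4032 m): east 4032 sin 219° = -2537.42, north 4032 cos 219° = -3133.45
Leg 2 (032°, 2773 m): east 2773 sin 32° = 1469.47, north 2773 cos 32° = 2351.64
Leg 3 (166°, 3133 m): east 3133 sin 166° = 757.94, north 3133 cos 166° = -3039.94
Summing: -310.01 m east, -3821.75 m north → (-310, -3822).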